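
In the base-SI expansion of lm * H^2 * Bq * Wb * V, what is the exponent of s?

lm = cd.
H = kg·m²·s⁻²·A⁻².
So H² = kg²·m⁴·s⁻⁴·A⁻⁴.
Bq = s⁻¹.
Wb = kg·m²·s⁻²·A⁻¹.
V = kg·m²·s⁻³·A⁻¹.
Combining: lm·H²·Bq·Wb·V = cd · (kg²·m⁴·s⁻⁴·A⁻⁴) · s⁻¹ · (kg·m²·s⁻²·A⁻¹) · (kg·m²·s⁻³·A⁻¹) = kg⁴·m⁸·s⁻¹⁰·A⁻⁶·cd.
The exponent of s is -10.

-10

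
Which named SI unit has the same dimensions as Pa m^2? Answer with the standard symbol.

Pa = kg·m⁻¹·s⁻².
Combining: Pa·m² = (kg·m⁻¹·s⁻²) · m² = kg·m·s⁻².
kg·m·s⁻² is the base-SI form of the newton.

N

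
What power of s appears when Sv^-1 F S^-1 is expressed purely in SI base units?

Sv = m²·s⁻².
So Sv⁻¹ = m⁻²·s².
F = kg⁻¹·m⁻²·s⁴·A².
S = kg⁻¹·m⁻²·s³·A².
So S⁻¹ = kg·m²·s⁻³·A⁻².
Combining: Sv⁻¹·F·S⁻¹ = (m⁻²·s²) · (kg⁻¹·m⁻²·s⁴·A²) · (kg·m²·s⁻³·A⁻²) = m⁻²·s³.
The exponent of s is 3.

3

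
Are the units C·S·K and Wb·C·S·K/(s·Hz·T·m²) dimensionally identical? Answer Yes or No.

Left side:
  C = A·s = s·A (charge = current × time).
  S = 1/Ω (conductance is reciprocal resistance),
      = kg⁻¹·m⁻²·s³·A².
  Combining: C·S·K = (s·A) · (kg⁻¹·m⁻²·s³·A²) · K = kg⁻¹·m⁻²·s⁴·A³·K.
Right side:
  Wb = kg·m²·s⁻²·A⁻¹.
  C = s·A.
  S = kg⁻¹·m⁻²·s³·A².
  Hz = s⁻¹.
  So Hz⁻¹ = s.
  T = kg·s⁻²·A⁻¹.
  So T⁻¹ = kg⁻¹·s²·A.
  Combining: s⁻¹·Wb·C·S·Hz⁻¹·K·T⁻¹·m⁻² = s⁻¹ · (kg·m²·s⁻²·A⁻¹) · (s·A) · (kg⁻¹·m⁻²·s³·A²) · s · K · (kg⁻¹·s²·A) · m⁻² = kg⁻¹·m⁻²·s⁴·A³·K.
Both reduce to kg⁻¹·m⁻²·s⁴·A³·K.

Yes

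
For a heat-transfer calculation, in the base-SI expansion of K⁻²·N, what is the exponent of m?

N = kg·m/s² = kg·m·s⁻² (force = mass × acceleration).
Combining: K⁻²·N = K⁻² · (kg·m·s⁻²) = kg·m·s⁻²·K⁻².
The exponent of m is 1.

1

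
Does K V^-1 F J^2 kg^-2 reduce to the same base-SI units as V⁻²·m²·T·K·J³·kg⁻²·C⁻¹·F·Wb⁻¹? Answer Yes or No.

Left side:
  V = W/A (potential = power per current),
      = kg·m²·s⁻³·A⁻¹.
  So V⁻¹ = kg⁻¹·m⁻²·s³·A.
  F = C/V (capacitance = charge per voltage),
      = A·s/(kg·m²·s⁻³·A⁻¹) (substituting C and V),
      = kg⁻¹·m⁻²·s⁴·A².
  J = N·m (work = force × distance),
      = kg·m²·s⁻².
  So J² = kg²·m⁴·s⁻⁴.
  Combining: K·V⁻¹·F·J²·kg⁻² = K · (kg⁻¹·m⁻²·s³·A) · (kg⁻¹·m⁻²·s⁴·A²) · (kg²·m⁴·s⁻⁴) · kg⁻² = kg⁻²·s³·A³·K.
Right side:
  V = kg·m²·s⁻³·A⁻¹.
  So V⁻² = kg⁻²·m⁻⁴·s⁶·A².
  T = kg·s⁻²·A⁻¹.
  J = kg·m²·s⁻².
  So J³ = kg³·m⁶·s⁻⁶.
  C = s·A.
  So C⁻¹ = s⁻¹·A⁻¹.
  F = kg⁻¹·m⁻²·s⁴·A².
  Wb = kg·m²·s⁻²·A⁻¹.
  So Wb⁻¹ = kg⁻¹·m⁻²·s²·A.
  Combining: V⁻²·m²·T·K·J³·kg⁻²·C⁻¹·F·Wb⁻¹ = (kg⁻²·m⁻⁴·s⁶·A²) · m² · (kg·s⁻²·A⁻¹) · K · (kg³·m⁶·s⁻⁶) · kg⁻² · (s⁻¹·A⁻¹) · (kg⁻¹·m⁻²·s⁴·A²) · (kg⁻¹·m⁻²·s²·A) = kg⁻²·s³·A³·K.
Both reduce to kg⁻²·s³·A³·K.

Yes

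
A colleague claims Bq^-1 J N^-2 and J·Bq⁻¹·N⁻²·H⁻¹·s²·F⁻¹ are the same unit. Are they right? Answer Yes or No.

Yes

Left side:
  Bq = s⁻¹.
  So Bq⁻¹ = s.
  J = kg·m²·s⁻².
  N = kg·m·s⁻².
  So N⁻² = kg⁻²·m⁻²·s⁴.
  Combining: Bq⁻¹·J·N⁻² = s · (kg·m²·s⁻²) · (kg⁻²·m⁻²·s⁴) = kg⁻¹·s³.
Right side:
  J = N·m (work = force × distance),
      = kg·m²·s⁻².
  Bq = 1/s = s⁻¹ (activity is decays per second).
  So Bq⁻¹ = s.
  N = kg·m/s² = kg·m·s⁻² (force = mass × acceleration).
  So N⁻² = kg⁻²·m⁻²·s⁴.
  H = Wb/A (inductance = flux per current),
      = kg·m²·s⁻²·A⁻².
  So H⁻¹ = kg⁻¹·m⁻²·s²·A².
  F = C/V (capacitance = charge per voltage),
      = A·s/(kg·m²·s⁻³·A⁻¹) (substituting C and V),
      = kg⁻¹·m⁻²·s⁴·A².
  So F⁻¹ = kg·m²·s⁻⁴·A⁻².
  Combining: J·Bq⁻¹·N⁻²·H⁻¹·s²·F⁻¹ = (kg·m²·s⁻²) · s · (kg⁻²·m⁻²·s⁴) · (kg⁻¹·m⁻²·s²·A²) · s² · (kg·m²·s⁻⁴·A⁻²) = kg⁻¹·s³.
Both reduce to kg⁻¹·s³.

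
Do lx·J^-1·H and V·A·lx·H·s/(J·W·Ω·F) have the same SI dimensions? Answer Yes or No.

Left side:
  lx = m⁻²·cd.
  J = kg·m²·s⁻².
  So J⁻¹ = kg⁻¹·m⁻²·s².
  H = kg·m²·s⁻²·A⁻².
  Combining: lx·J⁻¹·H = (m⁻²·cd) · (kg⁻¹·m⁻²·s²) · (kg·m²·s⁻²·A⁻²) = m⁻²·A⁻²·cd.
Right side:
  J = N·m (work = force × distance),
      = kg·m²·s⁻².
  So J⁻¹ = kg⁻¹·m⁻²·s².
  W = J/s (power = energy per time),
      = kg·m²·s⁻³.
  So W⁻¹ = kg⁻¹·m⁻²·s³.
  Ω = V/A (resistance = voltage per current),
      = kg·m²·s⁻³·A⁻².
  So Ω⁻¹ = kg⁻¹·m⁻²·s³·A².
  V = W/A (potential = power per current),
      = kg·m²·s⁻³·A⁻¹.
  F = C/V (capacitance = charge per voltage),
      = A·s/(kg·m²·s⁻³·A⁻¹) (substituting C and V),
      = kg⁻¹·m⁻²·s⁴·A².
  So F⁻¹ = kg·m²·s⁻⁴·A⁻².
  lx = lm/m² (illuminance = luminous flux per area),
      = m⁻²·cd.
  H = Wb/A (inductance = flux per current),
      = kg·m²·s⁻²·A⁻².
  Combining: J⁻¹·W⁻¹·Ω⁻¹·V·F⁻¹·A·lx·H·s = (kg⁻¹·m⁻²·s²) · (kg⁻¹·m⁻²·s³) · (kg⁻¹·m⁻²·s³·A²) · (kg·m²·s⁻³·A⁻¹) · (kg·m²·s⁻⁴·A⁻²) · A · (m⁻²·cd) · (kg·m²·s⁻²·A⁻²) · s = m⁻²·A⁻²·cd.
Both reduce to m⁻²·A⁻²·cd.

Yes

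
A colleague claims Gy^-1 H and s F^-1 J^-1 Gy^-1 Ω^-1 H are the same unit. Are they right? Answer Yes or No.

Left side:
  Gy = J/kg (absorbed dose = energy per mass),
      = m²·s⁻².
  So Gy⁻¹ = m⁻²·s².
  H = Wb/A (inductance = flux per current),
      = kg·m²·s⁻²·A⁻².
  Combining: Gy⁻¹·H = (m⁻²·s²) · (kg·m²·s⁻²·A⁻²) = kg·A⁻².
Right side:
  F = kg⁻¹·m⁻²·s⁴·A².
  So F⁻¹ = kg·m²·s⁻⁴·A⁻².
  J = kg·m²·s⁻².
  So J⁻¹ = kg⁻¹·m⁻²·s².
  Gy = m²·s⁻².
  So Gy⁻¹ = m⁻²·s².
  Ω = kg·m²·s⁻³·A⁻².
  So Ω⁻¹ = kg⁻¹·m⁻²·s³·A².
  H = kg·m²·s⁻²·A⁻².
  Combining: s·F⁻¹·J⁻¹·Gy⁻¹·Ω⁻¹·H = s · (kg·m²·s⁻⁴·A⁻²) · (kg⁻¹·m⁻²·s²) · (m⁻²·s²) · (kg⁻¹·m⁻²·s³·A²) · (kg·m²·s⁻²·A⁻²) = m⁻²·s²·A⁻².
Left is kg·A⁻²; right is m⁻²·s²·A⁻² — different.

No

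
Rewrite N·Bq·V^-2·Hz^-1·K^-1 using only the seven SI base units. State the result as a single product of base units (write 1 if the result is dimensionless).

N = kg·m/s² = kg·m·s⁻² (force = mass × acceleration).
Bq = 1/s = s⁻¹ (activity is decays per second).
V = W/A (potential = power per current),
    = kg·m²·s⁻³·A⁻¹.
So V⁻² = kg⁻²·m⁻⁴·s⁶·A².
Hz = 1/s = s⁻¹ (frequency is cycles per second).
So Hz⁻¹ = s.
Combining: N·Bq·V⁻²·Hz⁻¹·K⁻¹ = (kg·m·s⁻²) · s⁻¹ · (kg⁻²·m⁻⁴·s⁶·A²) · s · K⁻¹ = kg⁻¹·m⁻³·s⁴·A²·K⁻¹.

kg⁻¹·m⁻³·s⁴·A²·K⁻¹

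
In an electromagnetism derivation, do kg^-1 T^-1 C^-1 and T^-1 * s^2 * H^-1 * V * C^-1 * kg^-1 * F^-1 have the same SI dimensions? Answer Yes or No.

No

Left side:
  T = Wb/m² (flux density = flux per area),
      = kg·s⁻²·A⁻¹.
  So T⁻¹ = kg⁻¹·s²·A.
  C = A·s = s·A (charge = current × time).
  So C⁻¹ = s⁻¹·A⁻¹.
  Combining: kg⁻¹·T⁻¹·C⁻¹ = kg⁻¹ · (kg⁻¹·s²·A) · (s⁻¹·A⁻¹) = kg⁻²·s.
Right side:
  T = Wb/m² (flux density = flux per area),
      = kg·s⁻²·A⁻¹.
  So T⁻¹ = kg⁻¹·s²·A.
  H = Wb/A (inductance = flux per current),
      = kg·m²·s⁻²·A⁻².
  So H⁻¹ = kg⁻¹·m⁻²·s²·A².
  V = W/A (potential = power per current),
      = kg·m²·s⁻³·A⁻¹.
  C = A·s = s·A (charge = current × time).
  So C⁻¹ = s⁻¹·A⁻¹.
  F = C/V (capacitance = charge per voltage),
      = A·s/(kg·m²·s⁻³·A⁻¹) (substituting C and V),
      = kg⁻¹·m⁻²·s⁴·A².
  So F⁻¹ = kg·m²·s⁻⁴·A⁻².
  Combining: T⁻¹·s²·H⁻¹·V·C⁻¹·kg⁻¹·F⁻¹ = (kg⁻¹·s²·A) · s² · (kg⁻¹·m⁻²·s²·A²) · (kg·m²·s⁻³·A⁻¹) · (s⁻¹·A⁻¹) · kg⁻¹ · (kg·m²·s⁻⁴·A⁻²) = kg⁻¹·m²·s⁻²·A⁻¹.
Left is kg⁻²·s; right is kg⁻¹·m²·s⁻²·A⁻¹ — different.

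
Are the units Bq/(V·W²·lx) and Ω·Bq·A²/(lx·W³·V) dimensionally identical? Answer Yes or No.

Left side:
  V = W/A (potential = power per current),
      = kg·m²·s⁻³·A⁻¹.
  So V⁻¹ = kg⁻¹·m⁻²·s³·A.
  W = J/s (power = energy per time),
      = kg·m²·s⁻³.
  So W⁻² = kg⁻²·m⁻⁴·s⁶.
  Bq = 1/s = s⁻¹ (activity is decays per second).
  lx = lm/m² (illuminance = luminous flux per area),
      = m⁻²·cd.
  So lx⁻¹ = m²·cd⁻¹.
  Combining: V⁻¹·W⁻²·Bq·lx⁻¹ = (kg⁻¹·m⁻²·s³·A) · (kg⁻²·m⁻⁴·s⁶) · s⁻¹ · (m²·cd⁻¹) = kg⁻³·m⁻⁴·s⁸·A·cd⁻¹.
Right side:
  lx = lm/m² (illuminance = luminous flux per area),
      = m⁻²·cd.
  So lx⁻¹ = m²·cd⁻¹.
  W = J/s (power = energy per time),
      = kg·m²·s⁻³.
  So W⁻³ = kg⁻³·m⁻⁶·s⁹.
  Ω = V/A (resistance = voltage per current),
      = kg·m²·s⁻³·A⁻².
  Bq = 1/s = s⁻¹ (activity is decays per second).
  V = W/A (potential = power per current),
      = kg·m²·s⁻³·A⁻¹.
  So V⁻¹ = kg⁻¹·m⁻²·s³·A.
  Combining: lx⁻¹·W⁻³·Ω·Bq·V⁻¹·A² = (m²·cd⁻¹) · (kg⁻³·m⁻⁶·s⁹) · (kg·m²·s⁻³·A⁻²) · s⁻¹ · (kg⁻¹·m⁻²·s³·A) · A² = kg⁻³·m⁻⁴·s⁸·A·cd⁻¹.
Both reduce to kg⁻³·m⁻⁴·s⁸·A·cd⁻¹.

Yes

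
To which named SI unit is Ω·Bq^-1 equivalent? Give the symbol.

Ω = kg·m²·s⁻³·A⁻².
Bq = s⁻¹.
So Bq⁻¹ = s.
Combining: Ω·Bq⁻¹ = (kg·m²·s⁻³·A⁻²) · s = kg·m²·s⁻²·A⁻².
kg·m²·s⁻²·A⁻² is the base-SI form of the henry.

H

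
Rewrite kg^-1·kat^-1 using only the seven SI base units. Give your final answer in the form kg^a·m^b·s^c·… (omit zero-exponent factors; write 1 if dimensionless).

kg⁻¹·s·mol⁻¹

kat = mol/s = s⁻¹·mol (catalytic activity).
So kat⁻¹ = s·mol⁻¹.
Combining: kg⁻¹·kat⁻¹ = kg⁻¹ · (s·mol⁻¹) = kg⁻¹·s·mol⁻¹.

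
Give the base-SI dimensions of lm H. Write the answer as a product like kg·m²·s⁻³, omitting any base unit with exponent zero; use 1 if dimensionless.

kg·m²·s⁻²·A⁻²·cd

lm = cd·sr = cd (luminous flux; sr is dimensionless).
H = Wb/A (inductance = flux per current),
    = kg·m²·s⁻²·A⁻².
Combining: lm·H = cd · (kg·m²·s⁻²·A⁻²) = kg·m²·s⁻²·A⁻²·cd.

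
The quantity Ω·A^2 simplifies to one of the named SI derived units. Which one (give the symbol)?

W

Ω = V/A (resistance = voltage per current),
    = kg·m²·s⁻³·A⁻².
Combining: Ω·A² = (kg·m²·s⁻³·A⁻²) · A² = kg·m²·s⁻³.
kg·m²·s⁻³ is the base-SI form of the watt.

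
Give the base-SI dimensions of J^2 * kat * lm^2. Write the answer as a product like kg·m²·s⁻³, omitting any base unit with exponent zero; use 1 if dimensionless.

J = N·m (work = force × distance),
    = kg·m²·s⁻².
So J² = kg²·m⁴·s⁻⁴.
kat = mol/s = s⁻¹·mol (catalytic activity).
lm = cd·sr = cd (luminous flux; sr is dimensionless).
So lm² = cd².
Combining: J²·kat·lm² = (kg²·m⁴·s⁻⁴) · (s⁻¹·mol) · cd² = kg²·m⁴·s⁻⁵·mol·cd².

kg²·m⁴·s⁻⁵·mol·cd²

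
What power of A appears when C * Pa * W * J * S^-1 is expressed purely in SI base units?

C = A·s = s·A (charge = current × time).
Pa = N/m² (pressure = force per area),
    = kg·m⁻¹·s⁻².
W = J/s (power = energy per time),
    = kg·m²·s⁻³.
J = N·m (work = force × distance),
    = kg·m²·s⁻².
S = 1/Ω (conductance is reciprocal resistance),
    = kg⁻¹·m⁻²·s³·A².
So S⁻¹ = kg·m²·s⁻³·A⁻².
Combining: C·Pa·W·J·S⁻¹ = (s·A) · (kg·m⁻¹·s⁻²) · (kg·m²·s⁻³) · (kg·m²·s⁻²) · (kg·m²·s⁻³·A⁻²) = kg⁴·m⁵·s⁻⁹·A⁻¹.
The exponent of A is -1.

-1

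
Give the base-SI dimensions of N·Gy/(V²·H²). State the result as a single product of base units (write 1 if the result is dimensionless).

kg⁻³·m⁻⁵·s⁶·A⁶

N = kg·m/s² = kg·m·s⁻² (force = mass × acceleration).
V = W/A (potential = power per current),
    = kg·m²·s⁻³·A⁻¹.
So V⁻² = kg⁻²·m⁻⁴·s⁶·A².
H = Wb/A (inductance = flux per current),
    = kg·m²·s⁻²·A⁻².
So H⁻² = kg⁻²·m⁻⁴·s⁴·A⁴.
Gy = J/kg (absorbed dose = energy per mass),
    = m²·s⁻².
Combining: N·V⁻²·H⁻²·Gy = (kg·m·s⁻²) · (kg⁻²·m⁻⁴·s⁶·A²) · (kg⁻²·m⁻⁴·s⁴·A⁴) · (m²·s⁻²) = kg⁻³·m⁻⁵·s⁶·A⁶.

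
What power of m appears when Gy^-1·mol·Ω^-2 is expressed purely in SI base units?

-6

Gy = m²·s⁻².
So Gy⁻¹ = m⁻²·s².
Ω = kg·m²·s⁻³·A⁻².
So Ω⁻² = kg⁻²·m⁻⁴·s⁶·A⁴.
Combining: Gy⁻¹·mol·Ω⁻² = (m⁻²·s²) · mol · (kg⁻²·m⁻⁴·s⁶·A⁴) = kg⁻²·m⁻⁶·s⁸·A⁴·mol.
The exponent of m is -6.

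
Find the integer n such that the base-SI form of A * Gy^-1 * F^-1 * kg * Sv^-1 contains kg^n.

Gy = J/kg (absorbed dose = energy per mass),
    = m²·s⁻².
So Gy⁻¹ = m⁻²·s².
F = C/V (capacitance = charge per voltage),
    = A·s/(kg·m²·s⁻³·A⁻¹) (substituting C and V),
    = kg⁻¹·m⁻²·s⁴·A².
So F⁻¹ = kg·m²·s⁻⁴·A⁻².
Sv = J/kg (equivalent dose = energy per mass),
    = m²·s⁻².
So Sv⁻¹ = m⁻²·s².
Combining: A·Gy⁻¹·F⁻¹·kg·Sv⁻¹ = A · (m⁻²·s²) · (kg·m²·s⁻⁴·A⁻²) · kg · (m⁻²·s²) = kg²·m⁻²·A⁻¹.
The exponent of kg is 2.

2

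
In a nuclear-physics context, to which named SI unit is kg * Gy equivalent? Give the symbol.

J

Gy = J/kg (absorbed dose = energy per mass),
    = m²·s⁻².
Combining: kg·Gy = kg · (m²·s⁻²) = kg·m²·s⁻².
kg·m²·s⁻² is the base-SI form of the joule.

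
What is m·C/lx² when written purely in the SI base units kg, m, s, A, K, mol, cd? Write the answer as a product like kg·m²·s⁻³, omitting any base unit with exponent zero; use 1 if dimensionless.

m⁵·s·A·cd⁻²

lx = m⁻²·cd.
So lx⁻² = m⁴·cd⁻².
C = s·A.
Combining: m·lx⁻²·C = m · (m⁴·cd⁻²) · (s·A) = m⁵·s·A·cd⁻².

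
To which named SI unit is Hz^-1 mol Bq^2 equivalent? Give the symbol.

Hz = s⁻¹.
So Hz⁻¹ = s.
Bq = s⁻¹.
So Bq² = s⁻².
Combining: Hz⁻¹·mol·Bq² = s · mol · s⁻² = s⁻¹·mol.
s⁻¹·mol is the base-SI form of the katal.

kat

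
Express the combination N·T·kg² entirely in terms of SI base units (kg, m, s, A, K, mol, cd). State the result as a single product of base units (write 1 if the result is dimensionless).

kg⁴·m·s⁻⁴·A⁻¹

N = kg·m/s² = kg·m·s⁻² (force = mass × acceleration).
T = Wb/m² (flux density = flux per area),
    = kg·s⁻²·A⁻¹.
Combining: N·T·kg² = (kg·m·s⁻²) · (kg·s⁻²·A⁻¹) · kg² = kg⁴·m·s⁻⁴·A⁻¹.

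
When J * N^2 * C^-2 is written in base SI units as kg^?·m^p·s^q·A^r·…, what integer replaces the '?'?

3

J = N·m (work = force × distance),
    = kg·m²·s⁻².
N = kg·m/s² = kg·m·s⁻² (force = mass × acceleration).
So N² = kg²·m²·s⁻⁴.
C = A·s = s·A (charge = current × time).
So C⁻² = s⁻²·A⁻².
Combining: J·N²·C⁻² = (kg·m²·s⁻²) · (kg²·m²·s⁻⁴) · (s⁻²·A⁻²) = kg³·m⁴·s⁻⁸·A⁻².
The exponent of kg is 3.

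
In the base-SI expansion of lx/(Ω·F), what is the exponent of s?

Ω = kg·m²·s⁻³·A⁻².
So Ω⁻¹ = kg⁻¹·m⁻²·s³·A².
F = kg⁻¹·m⁻²·s⁴·A².
So F⁻¹ = kg·m²·s⁻⁴·A⁻².
lx = m⁻²·cd.
Combining: Ω⁻¹·F⁻¹·lx = (kg⁻¹·m⁻²·s³·A²) · (kg·m²·s⁻⁴·A⁻²) · (m⁻²·cd) = m⁻²·s⁻¹·cd.
The exponent of s is -1.

-1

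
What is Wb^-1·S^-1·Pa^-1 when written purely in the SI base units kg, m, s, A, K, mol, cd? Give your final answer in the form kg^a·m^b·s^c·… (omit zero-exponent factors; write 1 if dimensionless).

kg⁻¹·m·s·A⁻¹

Wb = kg·m²·s⁻²·A⁻¹.
So Wb⁻¹ = kg⁻¹·m⁻²·s²·A.
S = kg⁻¹·m⁻²·s³·A².
So S⁻¹ = kg·m²·s⁻³·A⁻².
Pa = kg·m⁻¹·s⁻².
So Pa⁻¹ = kg⁻¹·m·s².
Combining: Wb⁻¹·S⁻¹·Pa⁻¹ = (kg⁻¹·m⁻²·s²·A) · (kg·m²·s⁻³·A⁻²) · (kg⁻¹·m·s²) = kg⁻¹·m·s·A⁻¹.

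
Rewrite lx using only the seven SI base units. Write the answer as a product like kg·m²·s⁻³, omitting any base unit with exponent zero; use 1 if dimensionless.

m⁻²·cd

lx = lm/m² (illuminance = luminous flux per area),
    = m⁻²·cd.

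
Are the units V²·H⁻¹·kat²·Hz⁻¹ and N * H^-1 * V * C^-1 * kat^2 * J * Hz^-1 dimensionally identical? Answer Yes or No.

No

Left side:
  V = W/A (potential = power per current),
      = kg·m²·s⁻³·A⁻¹.
  So V² = kg²·m⁴·s⁻⁶·A⁻².
  H = Wb/A (inductance = flux per current),
      = kg·m²·s⁻²·A⁻².
  So H⁻¹ = kg⁻¹·m⁻²·s²·A².
  kat = mol/s = s⁻¹·mol (catalytic activity).
  So kat² = s⁻²·mol².
  Hz = 1/s = s⁻¹ (frequency is cycles per second).
  So Hz⁻¹ = s.
  Combining: V²·H⁻¹·kat²·Hz⁻¹ = (kg²·m⁴·s⁻⁶·A⁻²) · (kg⁻¹·m⁻²·s²·A²) · (s⁻²·mol²) · s = kg·m²·s⁻⁵·mol².
Right side:
  N = kg·m/s² = kg·m·s⁻² (force = mass × acceleration).
  H = Wb/A (inductance = flux per current),
      = kg·m²·s⁻²·A⁻².
  So H⁻¹ = kg⁻¹·m⁻²·s²·A².
  V = W/A (potential = power per current),
      = kg·m²·s⁻³·A⁻¹.
  C = A·s = s·A (charge = current × time).
  So C⁻¹ = s⁻¹·A⁻¹.
  kat = mol/s = s⁻¹·mol (catalytic activity).
  So kat² = s⁻²·mol².
  J = N·m (work = force × distance),
      = kg·m²·s⁻².
  Hz = 1/s = s⁻¹ (frequency is cycles per second).
  So Hz⁻¹ = s.
  Combining: N·H⁻¹·V·C⁻¹·kat²·J·Hz⁻¹ = (kg·m·s⁻²) · (kg⁻¹·m⁻²·s²·A²) · (kg·m²·s⁻³·A⁻¹) · (s⁻¹·A⁻¹) · (s⁻²·mol²) · (kg·m²·s⁻²) · s = kg²·m³·s⁻⁷·mol².
Left is kg·m²·s⁻⁵·mol²; right is kg²·m³·s⁻⁷·mol² — different.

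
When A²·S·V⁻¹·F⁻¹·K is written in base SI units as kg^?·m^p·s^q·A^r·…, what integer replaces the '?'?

S = kg⁻¹·m⁻²·s³·A².
V = kg·m²·s⁻³·A⁻¹.
So V⁻¹ = kg⁻¹·m⁻²·s³·A.
F = kg⁻¹·m⁻²·s⁴·A².
So F⁻¹ = kg·m²·s⁻⁴·A⁻².
Combining: A²·S·V⁻¹·F⁻¹·K = A² · (kg⁻¹·m⁻²·s³·A²) · (kg⁻¹·m⁻²·s³·A) · (kg·m²·s⁻⁴·A⁻²) · K = kg⁻¹·m⁻²·s²·A³·K.
The exponent of kg is -1.

-1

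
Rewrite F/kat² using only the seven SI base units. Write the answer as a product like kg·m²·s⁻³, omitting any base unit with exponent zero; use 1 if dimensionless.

kg⁻¹·m⁻²·s⁶·A²·mol⁻²

kat = mol/s = s⁻¹·mol (catalytic activity).
So kat⁻² = s²·mol⁻².
F = C/V (capacitance = charge per voltage),
    = A·s/(kg·m²·s⁻³·A⁻¹) (substituting C and V),
    = kg⁻¹·m⁻²·s⁴·A².
Combining: kat⁻²·F = (s²·mol⁻²) · (kg⁻¹·m⁻²·s⁴·A²) = kg⁻¹·m⁻²·s⁶·A²·mol⁻².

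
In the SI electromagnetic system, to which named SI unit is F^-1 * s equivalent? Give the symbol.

Ω

F = kg⁻¹·m⁻²·s⁴·A².
So F⁻¹ = kg·m²·s⁻⁴·A⁻².
Combining: F⁻¹·s = (kg·m²·s⁻⁴·A⁻²) · s = kg·m²·s⁻³·A⁻².
kg·m²·s⁻³·A⁻² is the base-SI form of the ohm.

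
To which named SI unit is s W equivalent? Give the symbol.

W = J/s (power = energy per time),
    = kg·m²·s⁻³.
Combining: s·W = s · (kg·m²·s⁻³) = kg·m²·s⁻².
kg·m²·s⁻² is the base-SI form of the joule.

J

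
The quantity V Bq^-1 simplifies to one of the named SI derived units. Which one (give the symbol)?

Wb

V = W/A (potential = power per current),
    = kg·m²·s⁻³·A⁻¹.
Bq = 1/s = s⁻¹ (activity is decays per second).
So Bq⁻¹ = s.
Combining: V·Bq⁻¹ = (kg·m²·s⁻³·A⁻¹) · s = kg·m²·s⁻²·A⁻¹.
kg·m²·s⁻²·A⁻¹ is the base-SI form of the weber.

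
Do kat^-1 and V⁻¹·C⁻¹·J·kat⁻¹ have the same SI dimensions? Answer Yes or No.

Yes

Left side:
  kat = s⁻¹·mol.
  So kat⁻¹ = s·mol⁻¹.
Right side:
  V = W/A (potential = power per current),
      = kg·m²·s⁻³·A⁻¹.
  So V⁻¹ = kg⁻¹·m⁻²·s³·A.
  C = A·s = s·A (charge = current × time).
  So C⁻¹ = s⁻¹·A⁻¹.
  J = N·m (work = force × distance),
      = kg·m²·s⁻².
  kat = mol/s = s⁻¹·mol (catalytic activity).
  So kat⁻¹ = s·mol⁻¹.
  Combining: V⁻¹·C⁻¹·J·kat⁻¹ = (kg⁻¹·m⁻²·s³·A) · (s⁻¹·A⁻¹) · (kg·m²·s⁻²) · (s·mol⁻¹) = s·mol⁻¹.
Both reduce to s·mol⁻¹.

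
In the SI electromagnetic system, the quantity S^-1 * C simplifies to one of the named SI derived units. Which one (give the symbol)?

Wb

S = kg⁻¹·m⁻²·s³·A².
So S⁻¹ = kg·m²·s⁻³·A⁻².
C = s·A.
Combining: S⁻¹·C = (kg·m²·s⁻³·A⁻²) · (s·A) = kg·m²·s⁻²·A⁻¹.
kg·m²·s⁻²·A⁻¹ is the base-SI form of the weber.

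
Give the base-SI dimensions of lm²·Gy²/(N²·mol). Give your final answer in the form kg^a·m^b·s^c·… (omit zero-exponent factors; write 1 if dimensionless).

N = kg·m/s² = kg·m·s⁻² (force = mass × acceleration).
So N⁻² = kg⁻²·m⁻²·s⁴.
lm = cd·sr = cd (luminous flux; sr is dimensionless).
So lm² = cd².
Gy = J/kg (absorbed dose = energy per mass),
    = m²·s⁻².
So Gy² = m⁴·s⁻⁴.
Combining: N⁻²·lm²·mol⁻¹·Gy² = (kg⁻²·m⁻²·s⁴) · cd² · mol⁻¹ · (m⁴·s⁻⁴) = kg⁻²·m²·mol⁻¹·cd².

kg⁻²·m²·mol⁻¹·cd²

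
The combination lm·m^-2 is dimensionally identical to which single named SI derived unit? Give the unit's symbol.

lx

lm = cd·sr = cd (luminous flux; sr is dimensionless).
Combining: lm·m⁻² = cd · m⁻² = m⁻²·cd.
m⁻²·cd is the base-SI form of the lux.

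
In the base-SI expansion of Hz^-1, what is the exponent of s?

Hz = 1/s = s⁻¹ (frequency is cycles per second).
So Hz⁻¹ = s.
The exponent of s is 1.

1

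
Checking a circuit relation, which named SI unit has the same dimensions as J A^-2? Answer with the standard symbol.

H

J = kg·m²·s⁻².
Combining: J·A⁻² = (kg·m²·s⁻²) · A⁻² = kg·m²·s⁻²·A⁻².
kg·m²·s⁻²·A⁻² is the base-SI form of the henry.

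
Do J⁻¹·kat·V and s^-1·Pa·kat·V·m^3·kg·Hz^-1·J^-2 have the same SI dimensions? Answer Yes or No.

No

Left side:
  J = kg·m²·s⁻².
  So J⁻¹ = kg⁻¹·m⁻²·s².
  kat = s⁻¹·mol.
  V = kg·m²·s⁻³·A⁻¹.
  Combining: J⁻¹·kat·V = (kg⁻¹·m⁻²·s²) · (s⁻¹·mol) · (kg·m²·s⁻³·A⁻¹) = s⁻²·A⁻¹·mol.
Right side:
  Pa = kg·m⁻¹·s⁻².
  kat = s⁻¹·mol.
  V = kg·m²·s⁻³·A⁻¹.
  Hz = s⁻¹.
  So Hz⁻¹ = s.
  J = kg·m²·s⁻².
  So J⁻² = kg⁻²·m⁻⁴·s⁴.
  Combining: s⁻¹·Pa·kat·V·m³·kg·Hz⁻¹·J⁻² = s⁻¹ · (kg·m⁻¹·s⁻²) · (s⁻¹·mol) · (kg·m²·s⁻³·A⁻¹) · m³ · kg · s · (kg⁻²·m⁻⁴·s⁴) = kg·s⁻²·A⁻¹·mol.
Left is s⁻²·A⁻¹·mol; right is kg·s⁻²·A⁻¹·mol — different.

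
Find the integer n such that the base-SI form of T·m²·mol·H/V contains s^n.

V = W/A (potential = power per current),
    = kg·m²·s⁻³·A⁻¹.
So V⁻¹ = kg⁻¹·m⁻²·s³·A.
T = Wb/m² (flux density = flux per area),
    = kg·s⁻²·A⁻¹.
H = Wb/A (inductance = flux per current),
    = kg·m²·s⁻²·A⁻².
Combining: V⁻¹·T·m²·mol·H = (kg⁻¹·m⁻²·s³·A) · (kg·s⁻²·A⁻¹) · m² · mol · (kg·m²·s⁻²·A⁻²) = kg·m²·s⁻¹·A⁻²·mol.
The exponent of s is -1.

-1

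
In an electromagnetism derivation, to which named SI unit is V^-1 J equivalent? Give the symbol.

C

V = kg·m²·s⁻³·A⁻¹.
So V⁻¹ = kg⁻¹·m⁻²·s³·A.
J = kg·m²·s⁻².
Combining: V⁻¹·J = (kg⁻¹·m⁻²·s³·A) · (kg·m²·s⁻²) = s·A.
s·A is the base-SI form of the coulomb.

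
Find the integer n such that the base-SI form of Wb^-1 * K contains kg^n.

-1

Wb = V·s (flux: a volt is a weber per second),
    = kg·m²·s⁻²·A⁻¹.
So Wb⁻¹ = kg⁻¹·m⁻²·s²·A.
Combining: Wb⁻¹·K = (kg⁻¹·m⁻²·s²·A) · K = kg⁻¹·m⁻²·s²·A·K.
The exponent of kg is -1.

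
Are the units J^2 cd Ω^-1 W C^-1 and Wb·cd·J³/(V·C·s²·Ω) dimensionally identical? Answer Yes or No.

Left side:
  J = N·m (work = force × distance),
      = kg·m²·s⁻².
  So J² = kg²·m⁴·s⁻⁴.
  Ω = V/A (resistance = voltage per current),
      = kg·m²·s⁻³·A⁻².
  So Ω⁻¹ = kg⁻¹·m⁻²·s³·A².
  W = J/s (power = energy per time),
      = kg·m²·s⁻³.
  C = A·s = s·A (charge = current × time).
  So C⁻¹ = s⁻¹·A⁻¹.
  Combining: J²·cd·Ω⁻¹·W·C⁻¹ = (kg²·m⁴·s⁻⁴) · cd · (kg⁻¹·m⁻²·s³·A²) · (kg·m²·s⁻³) · (s⁻¹·A⁻¹) = kg²·m⁴·s⁻⁵·A·cd.
Right side:
  Wb = V·s (flux: a volt is a weber per second),
      = kg·m²·s⁻²·A⁻¹.
  V = W/A (potential = power per current),
      = kg·m²·s⁻³·A⁻¹.
  So V⁻¹ = kg⁻¹·m⁻²·s³·A.
  C = A·s = s·A (charge = current × time).
  So C⁻¹ = s⁻¹·A⁻¹.
  Ω = V/A (resistance = voltage per current),
      = kg·m²·s⁻³·A⁻².
  So Ω⁻¹ = kg⁻¹·m⁻²·s³·A².
  J = N·m (work = force × distance),
      = kg·m²·s⁻².
  So J³ = kg³·m⁶·s⁻⁶.
  Combining: Wb·V⁻¹·C⁻¹·cd·s⁻²·Ω⁻¹·J³ = (kg·m²·s⁻²·A⁻¹) · (kg⁻¹·m⁻²·s³·A) · (s⁻¹·A⁻¹) · cd · s⁻² · (kg⁻¹·m⁻²·s³·A²) · (kg³·m⁶·s⁻⁶) = kg²·m⁴·s⁻⁵·A·cd.
Both reduce to kg²·m⁴·s⁻⁵·A·cd.

Yes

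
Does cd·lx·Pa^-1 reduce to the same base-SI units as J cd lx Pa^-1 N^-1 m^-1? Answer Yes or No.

Yes

Left side:
  lx = lm/m² (illuminance = luminous flux per area),
      = m⁻²·cd.
  Pa = N/m² (pressure = force per area),
      = kg·m⁻¹·s⁻².
  So Pa⁻¹ = kg⁻¹·m·s².
  Combining: cd·lx·Pa⁻¹ = cd · (m⁻²·cd) · (kg⁻¹·m·s²) = kg⁻¹·m⁻¹·s²·cd².
Right side:
  J = N·m (work = force × distance),
      = kg·m²·s⁻².
  lx = lm/m² (illuminance = luminous flux per area),
      = m⁻²·cd.
  Pa = N/m² (pressure = force per area),
      = kg·m⁻¹·s⁻².
  So Pa⁻¹ = kg⁻¹·m·s².
  N = kg·m/s² = kg·m·s⁻² (force = mass × acceleration).
  So N⁻¹ = kg⁻¹·m⁻¹·s².
  Combining: J·cd·lx·Pa⁻¹·N⁻¹·m⁻¹ = (kg·m²·s⁻²) · cd · (m⁻²·cd) · (kg⁻¹·m·s²) · (kg⁻¹·m⁻¹·s²) · m⁻¹ = kg⁻¹·m⁻¹·s²·cd².
Both reduce to kg⁻¹·m⁻¹·s²·cd².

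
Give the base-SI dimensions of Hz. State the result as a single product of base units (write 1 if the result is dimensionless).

Hz = 1/s = s⁻¹ (frequency is cycles per second).

s⁻¹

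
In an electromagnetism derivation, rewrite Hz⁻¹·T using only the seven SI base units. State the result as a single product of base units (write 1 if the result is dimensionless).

Hz = 1/s = s⁻¹ (frequency is cycles per second).
So Hz⁻¹ = s.
T = Wb/m² (flux density = flux per area),
    = kg·s⁻²·A⁻¹.
Combining: Hz⁻¹·T = s · (kg·s⁻²·A⁻¹) = kg·s⁻¹·A⁻¹.

kg·s⁻¹·A⁻¹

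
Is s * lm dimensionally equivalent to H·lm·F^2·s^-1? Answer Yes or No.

No

Left side:
  lm = cd·sr = cd (luminous flux; sr is dimensionless).
  Combining: s·lm = s · cd = s·cd.
Right side:
  H = kg·m²·s⁻²·A⁻².
  lm = cd.
  F = kg⁻¹·m⁻²·s⁴·A².
  So F² = kg⁻²·m⁻⁴·s⁸·A⁴.
  Combining: H·lm·F²·s⁻¹ = (kg·m²·s⁻²·A⁻²) · cd · (kg⁻²·m⁻⁴·s⁸·A⁴) · s⁻¹ = kg⁻¹·m⁻²·s⁵·A²·cd.
Left is s·cd; right is kg⁻¹·m⁻²·s⁵·A²·cd — different.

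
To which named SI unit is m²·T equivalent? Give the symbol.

Wb

T = Wb/m² (flux density = flux per area),
    = kg·s⁻²·A⁻¹.
Combining: m²·T = m² · (kg·s⁻²·A⁻¹) = kg·m²·s⁻²·A⁻¹.
kg·m²·s⁻²·A⁻¹ is the base-SI form of the weber.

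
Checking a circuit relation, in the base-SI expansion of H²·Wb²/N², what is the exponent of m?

6

H = Wb/A (inductance = flux per current),
    = kg·m²·s⁻²·A⁻².
So H² = kg²·m⁴·s⁻⁴·A⁻⁴.
Wb = V·s (flux: a volt is a weber per second),
    = kg·m²·s⁻²·A⁻¹.
So Wb² = kg²·m⁴·s⁻⁴·A⁻².
N = kg·m/s² = kg·m·s⁻² (force = mass × acceleration).
So N⁻² = kg⁻²·m⁻²·s⁴.
Combining: H²·Wb²·N⁻² = (kg²·m⁴·s⁻⁴·A⁻⁴) · (kg²·m⁴·s⁻⁴·A⁻²) · (kg⁻²·m⁻²·s⁴) = kg²·m⁶·s⁻⁴·A⁻⁶.
The exponent of m is 6.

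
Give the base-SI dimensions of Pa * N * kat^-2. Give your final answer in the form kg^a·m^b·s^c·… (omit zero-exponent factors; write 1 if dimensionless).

kg²·s⁻²·mol⁻²

Pa = kg·m⁻¹·s⁻².
N = kg·m·s⁻².
kat = s⁻¹·mol.
So kat⁻² = s²·mol⁻².
Combining: Pa·N·kat⁻² = (kg·m⁻¹·s⁻²) · (kg·m·s⁻²) · (s²·mol⁻²) = kg²·s⁻²·mol⁻².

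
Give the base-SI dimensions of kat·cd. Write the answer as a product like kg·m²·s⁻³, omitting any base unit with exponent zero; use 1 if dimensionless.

s⁻¹·mol·cd

kat = mol/s = s⁻¹·mol (catalytic activity).
Combining: kat·cd = (s⁻¹·mol) · cd = s⁻¹·mol·cd.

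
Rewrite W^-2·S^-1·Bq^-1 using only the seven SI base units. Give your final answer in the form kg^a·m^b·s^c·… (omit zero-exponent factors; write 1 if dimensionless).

kg⁻¹·m⁻²·s⁴·A⁻²

W = J/s (power = energy per time),
    = kg·m²·s⁻³.
So W⁻² = kg⁻²·m⁻⁴·s⁶.
S = 1/Ω (conductance is reciprocal resistance),
    = kg⁻¹·m⁻²·s³·A².
So S⁻¹ = kg·m²·s⁻³·A⁻².
Bq = 1/s = s⁻¹ (activity is decays per second).
So Bq⁻¹ = s.
Combining: W⁻²·S⁻¹·Bq⁻¹ = (kg⁻²·m⁻⁴·s⁶) · (kg·m²·s⁻³·A⁻²) · s = kg⁻¹·m⁻²·s⁴·A⁻².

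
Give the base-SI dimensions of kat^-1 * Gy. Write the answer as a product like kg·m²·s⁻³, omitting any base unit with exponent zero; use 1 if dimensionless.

kat = s⁻¹·mol.
So kat⁻¹ = s·mol⁻¹.
Gy = m²·s⁻².
Combining: kat⁻¹·Gy = (s·mol⁻¹) · (m²·s⁻²) = m²·s⁻¹·mol⁻¹.

m²·s⁻¹·mol⁻¹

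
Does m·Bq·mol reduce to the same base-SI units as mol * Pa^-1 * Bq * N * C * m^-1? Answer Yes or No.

Left side:
  Bq = s⁻¹.
  Combining: m·Bq·mol = m · s⁻¹ · mol = m·s⁻¹·mol.
Right side:
  Pa = kg·m⁻¹·s⁻².
  So Pa⁻¹ = kg⁻¹·m·s².
  Bq = s⁻¹.
  N = kg·m·s⁻².
  C = s·A.
  Combining: mol·Pa⁻¹·Bq·N·C·m⁻¹ = mol · (kg⁻¹·m·s²) · s⁻¹ · (kg·m·s⁻²) · (s·A) · m⁻¹ = m·A·mol.
Left is m·s⁻¹·mol; right is m·A·mol — different.

No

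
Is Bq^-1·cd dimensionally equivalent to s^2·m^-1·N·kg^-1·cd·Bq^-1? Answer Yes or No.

Yes

Left side:
  Bq = 1/s = s⁻¹ (activity is decays per second).
  So Bq⁻¹ = s.
  Combining: Bq⁻¹·cd = s · cd = s·cd.
Right side:
  N = kg·m·s⁻².
  Bq = s⁻¹.
  So Bq⁻¹ = s.
  Combining: s²·m⁻¹·N·kg⁻¹·cd·Bq⁻¹ = s² · m⁻¹ · (kg·m·s⁻²) · kg⁻¹ · cd · s = s·cd.
Both reduce to s·cd.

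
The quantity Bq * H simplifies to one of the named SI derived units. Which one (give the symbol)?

Ω

Bq = 1/s = s⁻¹ (activity is decays per second).
H = Wb/A (inductance = flux per current),
    = kg·m²·s⁻²·A⁻².
Combining: Bq·H = s⁻¹ · (kg·m²·s⁻²·A⁻²) = kg·m²·s⁻³·A⁻².
kg·m²·s⁻³·A⁻² is the base-SI form of the ohm.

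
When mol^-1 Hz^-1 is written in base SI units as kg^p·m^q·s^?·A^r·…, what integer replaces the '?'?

1

Hz = s⁻¹.
So Hz⁻¹ = s.
Combining: mol⁻¹·Hz⁻¹ = mol⁻¹ · s = s·mol⁻¹.
The exponent of s is 1.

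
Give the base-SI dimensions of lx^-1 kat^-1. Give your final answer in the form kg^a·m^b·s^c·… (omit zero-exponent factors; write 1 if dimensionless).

lx = m⁻²·cd.
So lx⁻¹ = m²·cd⁻¹.
kat = s⁻¹·mol.
So kat⁻¹ = s·mol⁻¹.
Combining: lx⁻¹·kat⁻¹ = (m²·cd⁻¹) · (s·mol⁻¹) = m²·s·mol⁻¹·cd⁻¹.

m²·s·mol⁻¹·cd⁻¹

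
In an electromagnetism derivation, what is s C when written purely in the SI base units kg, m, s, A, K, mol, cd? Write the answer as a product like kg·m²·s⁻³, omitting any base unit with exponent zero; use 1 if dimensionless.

C = s·A.
Combining: s·C = s · (s·A) = s²·A.

s²·A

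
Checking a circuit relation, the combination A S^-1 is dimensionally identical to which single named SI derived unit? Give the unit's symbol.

V

S = 1/Ω (conductance is reciprocal resistance),
    = kg⁻¹·m⁻²·s³·A².
So S⁻¹ = kg·m²·s⁻³·A⁻².
Combining: A·S⁻¹ = A · (kg·m²·s⁻³·A⁻²) = kg·m²·s⁻³·A⁻¹.
kg·m²·s⁻³·A⁻¹ is the base-SI form of the volt.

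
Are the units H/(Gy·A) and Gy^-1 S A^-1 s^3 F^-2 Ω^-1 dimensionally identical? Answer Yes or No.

Left side:
  Gy = m²·s⁻².
  So Gy⁻¹ = m⁻²·s².
  H = kg·m²·s⁻²·A⁻².
  Combining: Gy⁻¹·A⁻¹·H = (m⁻²·s²) · A⁻¹ · (kg·m²·s⁻²·A⁻²) = kg·A⁻³.
Right side:
  Gy = m²·s⁻².
  So Gy⁻¹ = m⁻²·s².
  S = kg⁻¹·m⁻²·s³·A².
  F = kg⁻¹·m⁻²·s⁴·A².
  So F⁻² = kg²·m⁴·s⁻⁸·A⁻⁴.
  Ω = kg·m²·s⁻³·A⁻².
  So Ω⁻¹ = kg⁻¹·m⁻²·s³·A².
  Combining: Gy⁻¹·S·A⁻¹·s³·F⁻²·Ω⁻¹ = (m⁻²·s²) · (kg⁻¹·m⁻²·s³·A²) · A⁻¹ · s³ · (kg²·m⁴·s⁻⁸·A⁻⁴) · (kg⁻¹·m⁻²·s³·A²) = m⁻²·s³·A⁻¹.
Left is kg·A⁻³; right is m⁻²·s³·A⁻¹ — different.

No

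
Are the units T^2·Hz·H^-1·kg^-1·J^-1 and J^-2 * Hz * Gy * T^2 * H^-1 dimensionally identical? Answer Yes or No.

Yes

Left side:
  T = kg·s⁻²·A⁻¹.
  So T² = kg²·s⁻⁴·A⁻².
  Hz = s⁻¹.
  H = kg·m²·s⁻²·A⁻².
  So H⁻¹ = kg⁻¹·m⁻²·s²·A².
  J = kg·m²·s⁻².
  So J⁻¹ = kg⁻¹·m⁻²·s².
  Combining: T²·Hz·H⁻¹·kg⁻¹·J⁻¹ = (kg²·s⁻⁴·A⁻²) · s⁻¹ · (kg⁻¹·m⁻²·s²·A²) · kg⁻¹ · (kg⁻¹·m⁻²·s²) = kg⁻¹·m⁻⁴·s⁻¹.
Right side:
  J = N·m (work = force × distance),
      = kg·m²·s⁻².
  So J⁻² = kg⁻²·m⁻⁴·s⁴.
  Hz = 1/s = s⁻¹ (frequency is cycles per second).
  Gy = J/kg (absorbed dose = energy per mass),
      = m²·s⁻².
  T = Wb/m² (flux density = flux per area),
      = kg·s⁻²·A⁻¹.
  So T² = kg²·s⁻⁴·A⁻².
  H = Wb/A (inductance = flux per current),
      = kg·m²·s⁻²·A⁻².
  So H⁻¹ = kg⁻¹·m⁻²·s²·A².
  Combining: J⁻²·Hz·Gy·T²·H⁻¹ = (kg⁻²·m⁻⁴·s⁴) · s⁻¹ · (m²·s⁻²) · (kg²·s⁻⁴·A⁻²) · (kg⁻¹·m⁻²·s²·A²) = kg⁻¹·m⁻⁴·s⁻¹.
Both reduce to kg⁻¹·m⁻⁴·s⁻¹.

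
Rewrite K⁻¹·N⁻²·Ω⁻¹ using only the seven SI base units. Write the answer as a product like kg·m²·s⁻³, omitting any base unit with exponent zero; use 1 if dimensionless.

N = kg·m/s² = kg·m·s⁻² (force = mass × acceleration).
So N⁻² = kg⁻²·m⁻²·s⁴.
Ω = V/A (resistance = voltage per current),
    = kg·m²·s⁻³·A⁻².
So Ω⁻¹ = kg⁻¹·m⁻²·s³·A².
Combining: K⁻¹·N⁻²·Ω⁻¹ = K⁻¹ · (kg⁻²·m⁻²·s⁴) · (kg⁻¹·m⁻²·s³·A²) = kg⁻³·m⁻⁴·s⁷·A²·K⁻¹.

kg⁻³·m⁻⁴·s⁷·A²·K⁻¹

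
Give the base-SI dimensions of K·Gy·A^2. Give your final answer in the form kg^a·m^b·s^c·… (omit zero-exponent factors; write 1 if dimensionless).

Gy = J/kg (absorbed dose = energy per mass),
    = m²·s⁻².
Combining: K·Gy·A² = K · (m²·s⁻²) · A² = m²·s⁻²·A²·K.

m²·s⁻²·A²·K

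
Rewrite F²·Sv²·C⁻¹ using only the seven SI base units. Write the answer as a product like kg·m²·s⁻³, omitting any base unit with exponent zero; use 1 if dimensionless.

kg⁻²·s³·A³

F = C/V (capacitance = charge per voltage),
    = A·s/(kg·m²·s⁻³·A⁻¹) (substituting C and V),
    = kg⁻¹·m⁻²·s⁴·A².
So F² = kg⁻²·m⁻⁴·s⁸·A⁴.
Sv = J/kg (equivalent dose = energy per mass),
    = m²·s⁻².
So Sv² = m⁴·s⁻⁴.
C = A·s = s·A (charge = current × time).
So C⁻¹ = s⁻¹·A⁻¹.
Combining: F²·Sv²·C⁻¹ = (kg⁻²·m⁻⁴·s⁸·A⁴) · (m⁴·s⁻⁴) · (s⁻¹·A⁻¹) = kg⁻²·s³·A³.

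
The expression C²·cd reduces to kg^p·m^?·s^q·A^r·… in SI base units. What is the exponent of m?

0

C = s·A.
So C² = s²·A².
Combining: C²·cd = (s²·A²) · cd = s²·A²·cd.
The exponent of m is 0.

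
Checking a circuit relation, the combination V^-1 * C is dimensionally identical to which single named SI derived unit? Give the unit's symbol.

F

V = W/A (potential = power per current),
    = kg·m²·s⁻³·A⁻¹.
So V⁻¹ = kg⁻¹·m⁻²·s³·A.
C = A·s = s·A (charge = current × time).
Combining: V⁻¹·C = (kg⁻¹·m⁻²·s³·A) · (s·A) = kg⁻¹·m⁻²·s⁴·A².
kg⁻¹·m⁻²·s⁴·A² is the base-SI form of the farad.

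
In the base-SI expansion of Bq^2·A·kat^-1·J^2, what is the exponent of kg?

Bq = 1/s = s⁻¹ (activity is decays per second).
So Bq² = s⁻².
kat = mol/s = s⁻¹·mol (catalytic activity).
So kat⁻¹ = s·mol⁻¹.
J = N·m (work = force × distance),
    = kg·m²·s⁻².
So J² = kg²·m⁴·s⁻⁴.
Combining: Bq²·A·kat⁻¹·J² = s⁻² · A · (s·mol⁻¹) · (kg²·m⁴·s⁻⁴) = kg²·m⁴·s⁻⁵·A·mol⁻¹.
The exponent of kg is 2.

2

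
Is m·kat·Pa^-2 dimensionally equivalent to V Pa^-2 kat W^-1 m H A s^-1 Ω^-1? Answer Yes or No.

Yes

Left side:
  kat = s⁻¹·mol.
  Pa = kg·m⁻¹·s⁻².
  So Pa⁻² = kg⁻²·m²·s⁴.
  Combining: m·kat·Pa⁻² = m · (s⁻¹·mol) · (kg⁻²·m²·s⁴) = kg⁻²·m³·s³·mol.
Right side:
  V = W/A (potential = power per current),
      = kg·m²·s⁻³·A⁻¹.
  Pa = N/m² (pressure = force per area),
      = kg·m⁻¹·s⁻².
  So Pa⁻² = kg⁻²·m²·s⁴.
  kat = mol/s = s⁻¹·mol (catalytic activity).
  W = J/s (power = energy per time),
      = kg·m²·s⁻³.
  So W⁻¹ = kg⁻¹·m⁻²·s³.
  H = Wb/A (inductance = flux per current),
      = kg·m²·s⁻²·A⁻².
  Ω = V/A (resistance = voltage per current),
      = kg·m²·s⁻³·A⁻².
  So Ω⁻¹ = kg⁻¹·m⁻²·s³·A².
  Combining: V·Pa⁻²·kat·W⁻¹·m·H·A·s⁻¹·Ω⁻¹ = (kg·m²·s⁻³·A⁻¹) · (kg⁻²·m²·s⁴) · (s⁻¹·mol) · (kg⁻¹·m⁻²·s³) · m · (kg·m²·s⁻²·A⁻²) · A · s⁻¹ · (kg⁻¹·m⁻²·s³·A²) = kg⁻²·m³·s³·mol.
Both reduce to kg⁻²·m³·s³·mol.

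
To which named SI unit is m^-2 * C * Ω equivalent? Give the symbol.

T

C = A·s = s·A (charge = current × time).
Ω = V/A (resistance = voltage per current),
    = kg·m²·s⁻³·A⁻².
Combining: m⁻²·C·Ω = m⁻² · (s·A) · (kg·m²·s⁻³·A⁻²) = kg·s⁻²·A⁻¹.
kg·s⁻²·A⁻¹ is the base-SI form of the tesla.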